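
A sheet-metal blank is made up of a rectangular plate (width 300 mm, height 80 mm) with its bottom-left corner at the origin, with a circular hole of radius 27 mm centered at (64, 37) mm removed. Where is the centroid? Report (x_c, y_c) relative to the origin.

plate: A = 300 × 80 = 24000.00, centroid at (150.00, 40.00).
hole: A = −π·27² = -2290.22, centroid at (64.00, 37.00).
ΣA = 21709.78 mm², ΣAx_c = 3453425.85 mm³, ΣAy_c = 875261.82 mm³.
x_c = 3453425.85/21709.78 = 159.07 mm; y_c = 875261.82/21709.78 = 40.32 mm.

x_c = 159.07 mm, y_c = 40.32 mm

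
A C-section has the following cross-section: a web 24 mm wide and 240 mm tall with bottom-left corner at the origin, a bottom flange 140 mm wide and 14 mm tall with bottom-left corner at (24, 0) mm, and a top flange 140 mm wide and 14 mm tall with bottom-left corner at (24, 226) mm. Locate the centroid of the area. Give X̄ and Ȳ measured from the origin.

web: A = 24 × 240 = 5760.00, centroid at (12.00, 120.00).
bottom flange: A = 140 × 14 = 1960.00, centroid at (94.00, 7.00).
top flange: A = 140 × 14 = 1960.00, centroid at (94.00, 233.00).
ΣA = 9680.00 mm², ΣAX̄ = 437600.00 mm³, ΣAȲ = 1161600.00 mm³.
X̄ = 437600.00/9680.00 = 45.21 mm; Ȳ = 1161600.00/9680.00 = 120.00 mm.

X̄ = 45.21 mm, Ȳ = 120.00 mm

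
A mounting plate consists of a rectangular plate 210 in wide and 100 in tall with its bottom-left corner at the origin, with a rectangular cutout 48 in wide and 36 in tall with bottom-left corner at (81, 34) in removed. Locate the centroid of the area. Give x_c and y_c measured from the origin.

plate: A = 210 × 100 = 21000.00, centroid at (105.00, 50.00).
hole: A = −(48 × 36) = -1728.00, centroid at (105.00, 52.00).
ΣA = 19272.00 in², ΣAx_c = 2023560.00 in³, ΣAy_c = 960144.00 in³.
x_c = 2023560.00/19272.00 = 105.00 in; y_c = 960144.00/19272.00 = 49.82 in.

x_c = 105.00 in, y_c = 49.82 in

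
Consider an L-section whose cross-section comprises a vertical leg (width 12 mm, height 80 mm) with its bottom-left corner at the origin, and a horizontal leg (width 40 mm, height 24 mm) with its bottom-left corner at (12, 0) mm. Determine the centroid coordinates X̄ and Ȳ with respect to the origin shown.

vertical leg: A = 12 × 80 = 960.00, centroid at (6.00, 40.00).
horizontal leg: A = 40 × 24 = 960.00, centroid at (32.00, 12.00).
ΣA = 1920.00 mm², ΣAX̄ = 36480.00 mm³, ΣAȲ = 49920.00 mm³.
X̄ = 36480.00/1920.00 = 19.00 mm; Ȳ = 49920.00/1920.00 = 26.00 mm.

X̄ = 19.00 mm, Ȳ = 26.00 mm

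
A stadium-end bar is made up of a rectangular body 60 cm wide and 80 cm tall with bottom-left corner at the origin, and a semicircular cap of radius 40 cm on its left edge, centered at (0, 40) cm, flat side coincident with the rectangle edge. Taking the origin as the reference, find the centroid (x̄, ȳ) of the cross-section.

x̄ = 13.86 cm, ȳ = 40.00 cm

rectangular body: A = 60 × 80 = 4800.00, centroid at (30.00, 40.00).
semicircular end: A = ½π·40² = 2513.27, centroid at (-16.98, 40.00).
ΣA = 7313.27 cm²
ΣAx̄ = (4800.00)(30.00) + (2513.27)(-16.98) = 101333.33 cm³
ΣAȳ = (4800.00)(40.00) + (2513.27)(40.00) = 292530.96 cm³
x̄ = 101333.33 / 7313.27 = 13.86 cm
ȳ = 292530.96 / 7313.27 = 40.00 cm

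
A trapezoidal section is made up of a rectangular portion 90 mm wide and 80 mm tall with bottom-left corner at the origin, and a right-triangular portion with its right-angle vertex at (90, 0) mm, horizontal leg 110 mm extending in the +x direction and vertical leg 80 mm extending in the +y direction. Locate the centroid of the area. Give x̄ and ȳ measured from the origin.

x̄ = 75.98 mm, ȳ = 34.94 mm

Part | A | x̄ᵢ | ȳᵢ | A·x̄ᵢ | A·ȳᵢ
rectangular portion | 7200.00 | 45.00 | 40.00 | 324000.00 | 288000.00
triangular portion | 4400.00 | 126.67 | 26.67 | 557333.33 | 117333.33
Σ | 11600.00 |  |  | 881333.33 | 405333.33
x̄ = 881333.33 / 11600.00 = 75.98 mm
ȳ = 405333.33 / 11600.00 = 34.94 mm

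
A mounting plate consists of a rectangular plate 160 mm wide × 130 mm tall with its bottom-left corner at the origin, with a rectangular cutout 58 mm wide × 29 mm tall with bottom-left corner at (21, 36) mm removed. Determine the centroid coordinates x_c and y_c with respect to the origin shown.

x_c = 82.64 mm, y_c = 66.28 mm

plate: A = 160 × 130 = 20800.00, centroid at (80.00, 65.00).
hole: A = −(58 × 29) = -1682.00, centroid at (50.00, 50.50).
ΣA = 19118.00 mm², ΣAx_c = 1579900.00 mm³, ΣAy_c = 1267059.00 mm³.
x_c = 1579900.00/19118.00 = 82.64 mm; y_c = 1267059.00/19118.00 = 66.28 mm.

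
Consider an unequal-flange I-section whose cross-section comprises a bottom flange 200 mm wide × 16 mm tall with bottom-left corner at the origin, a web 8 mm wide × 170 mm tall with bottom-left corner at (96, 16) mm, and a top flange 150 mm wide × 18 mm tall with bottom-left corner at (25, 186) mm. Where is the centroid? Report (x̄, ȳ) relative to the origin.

bottom flange: A = 200 × 16 = 3200.00, centroid at (100.00, 8.00).
web: A = 8 × 170 = 1360.00, centroid at (100.00, 101.00).
top flange: A = 150 × 18 = 2700.00, centroid at (100.00, 195.00).
ΣA = 7260.00 mm²
ΣAx̄ = (3200.00)(100.00) + (1360.00)(100.00) + (2700.00)(100.00) = 726000.00 mm³
ΣAȳ = (3200.00)(8.00) + (1360.00)(101.00) + (2700.00)(195.00) = 689460.00 mm³
x̄ = 726000.00 / 7260.00 = 100.00 mm
ȳ = 689460.00 / 7260.00 = 94.97 mm

x̄ = 100.00 mm, ȳ = 94.97 mm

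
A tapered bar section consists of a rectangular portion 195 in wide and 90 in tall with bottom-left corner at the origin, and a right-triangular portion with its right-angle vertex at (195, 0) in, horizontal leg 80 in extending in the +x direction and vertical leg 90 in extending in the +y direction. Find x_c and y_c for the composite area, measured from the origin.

x_c = 118.63 in, y_c = 42.45 in

Part | A | x̄ᵢ | ȳᵢ | A·x̄ᵢ | A·ȳᵢ
rectangular portion | 17550.00 | 97.50 | 45.00 | 1711125.00 | 789750.00
triangular portion | 3600.00 | 221.67 | 30.00 | 798000.00 | 108000.00
Σ | 21150.00 |  |  | 2509125.00 | 897750.00
x_c = 2509125.00 / 21150.00 = 118.63 in
y_c = 897750.00 / 21150.00 = 42.45 in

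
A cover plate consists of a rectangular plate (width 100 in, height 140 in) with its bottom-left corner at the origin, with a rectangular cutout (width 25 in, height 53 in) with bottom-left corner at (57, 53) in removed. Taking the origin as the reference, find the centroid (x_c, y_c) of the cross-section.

x_c = 47.96 in, y_c = 69.01 in

Part | A | x̄ᵢ | ȳᵢ | A·x̄ᵢ | A·ȳᵢ
plate | 14000.00 | 50.00 | 70.00 | 700000.00 | 980000.00
hole | -1325.00 | 69.50 | 79.50 | -92087.50 | -105337.50
Σ | 12675.00 |  |  | 607912.50 | 874662.50
x_c = 607912.50 / 12675.00 = 47.96 in
y_c = 874662.50 / 12675.00 = 69.01 in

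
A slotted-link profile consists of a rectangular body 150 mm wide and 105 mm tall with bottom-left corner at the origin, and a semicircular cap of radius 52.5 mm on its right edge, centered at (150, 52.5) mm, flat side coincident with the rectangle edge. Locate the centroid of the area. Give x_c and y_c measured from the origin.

x_c = 95.98 mm, y_c = 52.50 mm

rectangular body: A = 150 × 105 = 15750.00, centroid at (75.00, 52.50).
semicircular end: A = ½π·52.5² = 4329.51, centroid at (172.28, 52.50).
ΣA = 20079.51 mm²
ΣAx_c = (15750.00)(75.00) + (4329.51)(172.28) = 1927144.86 mm³
ΣAy_c = (15750.00)(52.50) + (4329.51)(52.50) = 1054174.14 mm³
x_c = 1927144.86 / 20079.51 = 95.98 mm
y_c = 1054174.14 / 20079.51 = 52.50 mm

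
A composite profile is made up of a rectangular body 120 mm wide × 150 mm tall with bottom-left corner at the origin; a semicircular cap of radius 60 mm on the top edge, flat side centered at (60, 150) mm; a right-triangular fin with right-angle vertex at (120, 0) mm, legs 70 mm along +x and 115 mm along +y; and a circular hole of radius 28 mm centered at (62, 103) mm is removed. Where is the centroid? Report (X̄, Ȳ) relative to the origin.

X̄ = 73.11 mm, Ȳ = 88.94 mm

rectangular body: A = 120 × 150 = 18000.00, centroid at (60.00, 75.00).
semicircular top: A = ½π·60² = 5654.87, centroid at (60.00, 175.46).
triangular fin: A = ½·70·115 = 4025.00, centroid at (143.33, 38.33).
hole: A = −π·28² = -2463.01, centroid at (62.00, 103.00).
ΣA = 25216.86 mm², ΣAX̄ = 1843502.14 mm³, ΣAȲ = 2242831.79 mm³.
X̄ = 1843502.14/25216.86 = 73.11 mm; Ȳ = 2242831.79/25216.86 = 88.94 mm.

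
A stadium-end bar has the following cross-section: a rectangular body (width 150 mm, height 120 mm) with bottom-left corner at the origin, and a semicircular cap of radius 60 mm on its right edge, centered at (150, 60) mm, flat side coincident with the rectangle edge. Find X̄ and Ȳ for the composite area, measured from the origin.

X̄ = 99.02 mm, Ȳ = 60.00 mm

Part | A | x̄ᵢ | ȳᵢ | A·x̄ᵢ | A·ȳᵢ
rectangular body | 18000.00 | 75.00 | 60.00 | 1350000.00 | 1080000.00
semicircular end | 5654.87 | 175.46 | 60.00 | 992230.02 | 339292.01
Σ | 23654.87 |  |  | 2342230.02 | 1419292.01
X̄ = 2342230.02 / 23654.87 = 99.02 mm
Ȳ = 1419292.01 / 23654.87 = 60.00 mm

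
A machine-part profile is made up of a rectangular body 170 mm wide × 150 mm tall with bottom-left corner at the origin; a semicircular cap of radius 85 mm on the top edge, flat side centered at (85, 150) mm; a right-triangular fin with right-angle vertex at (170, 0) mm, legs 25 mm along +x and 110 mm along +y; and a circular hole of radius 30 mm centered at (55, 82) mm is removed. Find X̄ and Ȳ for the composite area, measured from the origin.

X̄ = 91.02 mm, Ȳ = 108.57 mm

Part | A | x̄ᵢ | ȳᵢ | A·x̄ᵢ | A·ȳᵢ
rectangular body | 25500.00 | 85.00 | 75.00 | 2167500.00 | 1912500.00
semicircular top | 11349.00 | 85.00 | 186.08 | 964665.29 | 2111767.19
triangular fin | 1375.00 | 178.33 | 36.67 | 245208.33 | 50416.67
hole | -2827.43 | 55.00 | 82.00 | -155508.84 | -231849.54
Σ | 35396.57 |  |  | 3221864.79 | 3842834.31
X̄ = 3221864.79 / 35396.57 = 91.02 mm
Ȳ = 3842834.31 / 35396.57 = 108.57 mm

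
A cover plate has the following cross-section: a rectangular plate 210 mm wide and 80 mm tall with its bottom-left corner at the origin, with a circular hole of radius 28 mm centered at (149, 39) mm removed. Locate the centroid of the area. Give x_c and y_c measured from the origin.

plate: A = 210 × 80 = 16800.00, centroid at (105.00, 40.00).
hole: A = −π·28² = -2463.01, centroid at (149.00, 39.00).
ΣA = 14336.99 mm², ΣAx_c = 1397011.71 mm³, ΣAy_c = 575942.66 mm³.
x_c = 1397011.71/14336.99 = 97.44 mm; y_c = 575942.66/14336.99 = 40.17 mm.

x_c = 97.44 mm, y_c = 40.17 mm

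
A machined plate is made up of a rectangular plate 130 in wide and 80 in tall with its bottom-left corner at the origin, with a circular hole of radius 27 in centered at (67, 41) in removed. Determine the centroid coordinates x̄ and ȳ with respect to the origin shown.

x̄ = 64.44 in, ȳ = 39.72 in

plate: A = 130 × 80 = 10400.00, centroid at (65.00, 40.00).
hole: A = −π·27² = -2290.22, centroid at (67.00, 41.00).
ΣA = 8109.78 in², ΣAx̄ = 522555.19 in³, ΣAȳ = 322100.94 in³.
x̄ = 522555.19/8109.78 = 64.44 in; ȳ = 322100.94/8109.78 = 39.72 in.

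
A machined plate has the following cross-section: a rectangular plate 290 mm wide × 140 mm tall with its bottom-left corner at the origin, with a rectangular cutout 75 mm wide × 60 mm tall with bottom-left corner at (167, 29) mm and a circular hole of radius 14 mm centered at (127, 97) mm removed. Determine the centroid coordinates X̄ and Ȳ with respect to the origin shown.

plate: A = 290 × 140 = 40600.00, centroid at (145.00, 70.00).
hole 1: A = −(75 × 60) = -4500.00, centroid at (204.50, 59.00).
hole 2: A = −π·14² = -615.75, centroid at (127.00, 97.00).
ΣA = 35484.25 mm², ΣAX̄ = 4888549.48 mm³, ΣAȲ = 2516772.04 mm³.
X̄ = 4888549.48/35484.25 = 137.77 mm; Ȳ = 2516772.04/35484.25 = 70.93 mm.

X̄ = 137.77 mm, Ȳ = 70.93 mm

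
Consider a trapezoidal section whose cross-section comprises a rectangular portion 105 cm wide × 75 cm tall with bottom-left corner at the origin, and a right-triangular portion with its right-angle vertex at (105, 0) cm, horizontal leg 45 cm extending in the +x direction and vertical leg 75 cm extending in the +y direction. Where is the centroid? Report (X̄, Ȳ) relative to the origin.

rectangular portion: A = 105 × 75 = 7875.00, centroid at (52.50, 37.50).
triangular portion: A = ½·45·75 = 1687.50, centroid at (120.00, 25.00).
ΣA = 9562.50 cm², ΣAX̄ = 615937.50 cm³, ΣAȲ = 337500.00 cm³.
X̄ = 615937.50/9562.50 = 64.41 cm; Ȳ = 337500.00/9562.50 = 35.29 cm.

X̄ = 64.41 cm, Ȳ = 35.29 cm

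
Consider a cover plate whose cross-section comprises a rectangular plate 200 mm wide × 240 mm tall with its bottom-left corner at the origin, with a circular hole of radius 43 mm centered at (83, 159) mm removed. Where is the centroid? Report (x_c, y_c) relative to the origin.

plate: A = 200 × 240 = 48000.00, centroid at (100.00, 120.00).
hole: A = −π·43² = -5808.80, centroid at (83.00, 159.00).
ΣA = 42191.20 mm², ΣAx_c = 4317869.20 mm³, ΣAy_c = 4836400.03 mm³.
x_c = 4317869.20/42191.20 = 102.34 mm; y_c = 4836400.03/42191.20 = 114.63 mm.

x_c = 102.34 mm, y_c = 114.63 mm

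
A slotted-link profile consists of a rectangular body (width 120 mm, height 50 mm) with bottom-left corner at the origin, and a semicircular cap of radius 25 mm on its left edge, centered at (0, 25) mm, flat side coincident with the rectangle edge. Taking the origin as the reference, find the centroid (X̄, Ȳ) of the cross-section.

X̄ = 50.07 mm, Ȳ = 25.00 mm

rectangular body: A = 120 × 50 = 6000.00, centroid at (60.00, 25.00).
semicircular end: A = ½π·25² = 981.75, centroid at (-10.61, 25.00).
ΣA = 6981.75 mm²
ΣAX̄ = (6000.00)(60.00) + (981.75)(-10.61) = 349583.33 mm³
ΣAȲ = (6000.00)(25.00) + (981.75)(25.00) = 174543.69 mm³
X̄ = 349583.33 / 6981.75 = 50.07 mm
Ȳ = 174543.69 / 6981.75 = 25.00 mm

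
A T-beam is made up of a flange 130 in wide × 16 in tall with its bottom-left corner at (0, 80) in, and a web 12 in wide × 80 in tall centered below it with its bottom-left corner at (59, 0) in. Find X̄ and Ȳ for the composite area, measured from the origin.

X̄ = 65.00 in, Ȳ = 72.84 in

Part | A | x̄ᵢ | ȳᵢ | A·x̄ᵢ | A·ȳᵢ
web | 960.00 | 65.00 | 40.00 | 62400.00 | 38400.00
flange | 2080.00 | 65.00 | 88.00 | 135200.00 | 183040.00
Σ | 3040.00 |  |  | 197600.00 | 221440.00
X̄ = 197600.00 / 3040.00 = 65.00 in
Ȳ = 221440.00 / 3040.00 = 72.84 in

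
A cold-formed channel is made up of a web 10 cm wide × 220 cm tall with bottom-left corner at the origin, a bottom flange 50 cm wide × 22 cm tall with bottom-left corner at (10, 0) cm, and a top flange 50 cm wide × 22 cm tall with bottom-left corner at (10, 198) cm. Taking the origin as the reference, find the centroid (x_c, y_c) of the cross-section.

x_c = 20.00 cm, y_c = 110.00 cm

Part | A | x̄ᵢ | ȳᵢ | A·x̄ᵢ | A·ȳᵢ
web | 2200.00 | 5.00 | 110.00 | 11000.00 | 242000.00
bottom flange | 1100.00 | 35.00 | 11.00 | 38500.00 | 12100.00
top flange | 1100.00 | 35.00 | 209.00 | 38500.00 | 229900.00
Σ | 4400.00 |  |  | 88000.00 | 484000.00
x_c = 88000.00 / 4400.00 = 20.00 cm
y_c = 484000.00 / 4400.00 = 110.00 cm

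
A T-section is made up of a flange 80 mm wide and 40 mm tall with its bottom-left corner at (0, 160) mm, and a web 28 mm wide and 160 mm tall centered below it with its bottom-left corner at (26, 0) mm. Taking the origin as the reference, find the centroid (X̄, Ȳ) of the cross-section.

X̄ = 40.00 mm, Ȳ = 121.67 mm

web: A = 28 × 160 = 4480.00, centroid at (40.00, 80.00).
flange: A = 80 × 40 = 3200.00, centroid at (40.00, 180.00).
ΣA = 7680.00 mm², ΣAX̄ = 307200.00 mm³, ΣAȲ = 934400.00 mm³.
X̄ = 307200.00/7680.00 = 40.00 mm; Ȳ = 934400.00/7680.00 = 121.67 mm.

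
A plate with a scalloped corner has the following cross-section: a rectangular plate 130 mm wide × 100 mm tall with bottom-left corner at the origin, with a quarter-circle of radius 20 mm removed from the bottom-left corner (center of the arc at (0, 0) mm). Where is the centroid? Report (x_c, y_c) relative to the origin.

plate: A = 130 × 100 = 13000.00, centroid at (65.00, 50.00).
removed quarter-circle: A = −¼π·20² = -314.16, centroid at (8.49, 8.49).
ΣA = 12685.84 mm²
ΣAx_c = (13000.00)(65.00) + (-314.16)(8.49) = 842333.33 mm³
ΣAy_c = (13000.00)(50.00) + (-314.16)(8.49) = 647333.33 mm³
x_c = 842333.33 / 12685.84 = 66.40 mm
y_c = 647333.33 / 12685.84 = 51.03 mm

x_c = 66.40 mm, y_c = 51.03 mm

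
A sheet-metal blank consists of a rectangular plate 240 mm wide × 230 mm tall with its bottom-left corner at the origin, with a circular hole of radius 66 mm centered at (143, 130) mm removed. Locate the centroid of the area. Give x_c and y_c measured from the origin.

x_c = 112.42 mm, y_c = 110.06 mm

plate: A = 240 × 230 = 55200.00, centroid at (120.00, 115.00).
hole: A = −π·66² = -13684.78, centroid at (143.00, 130.00).
ΣA = 41515.22 mm², ΣAx_c = 4667076.80 mm³, ΣAy_c = 4568978.91 mm³.
x_c = 4667076.80/41515.22 = 112.42 mm; y_c = 4568978.91/41515.22 = 110.06 mm.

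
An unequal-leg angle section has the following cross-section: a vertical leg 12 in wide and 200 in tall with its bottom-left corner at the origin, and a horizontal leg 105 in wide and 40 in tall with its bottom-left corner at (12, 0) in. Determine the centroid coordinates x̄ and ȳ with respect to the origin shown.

Part | A | x̄ᵢ | ȳᵢ | A·x̄ᵢ | A·ȳᵢ
vertical leg | 2400.00 | 6.00 | 100.00 | 14400.00 | 240000.00
horizontal leg | 4200.00 | 64.50 | 20.00 | 270900.00 | 84000.00
Σ | 6600.00 |  |  | 285300.00 | 324000.00
x̄ = 285300.00 / 6600.00 = 43.23 in
ȳ = 324000.00 / 6600.00 = 49.09 in

x̄ = 43.23 in, ȳ = 49.09 in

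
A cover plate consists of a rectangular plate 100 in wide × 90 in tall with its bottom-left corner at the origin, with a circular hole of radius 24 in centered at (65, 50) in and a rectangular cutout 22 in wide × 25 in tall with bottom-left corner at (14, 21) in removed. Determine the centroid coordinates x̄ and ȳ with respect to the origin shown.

Part | A | x̄ᵢ | ȳᵢ | A·x̄ᵢ | A·ȳᵢ
plate | 9000.00 | 50.00 | 45.00 | 450000.00 | 405000.00
hole 1 | -1809.56 | 65.00 | 50.00 | -117621.23 | -90477.87
hole 2 | -550.00 | 25.00 | 33.50 | -13750.00 | -18425.00
Σ | 6640.44 |  |  | 318628.77 | 296097.13
x̄ = 318628.77 / 6640.44 = 47.98 in
ȳ = 296097.13 / 6640.44 = 44.59 in

x̄ = 47.98 in, ȳ = 44.59 in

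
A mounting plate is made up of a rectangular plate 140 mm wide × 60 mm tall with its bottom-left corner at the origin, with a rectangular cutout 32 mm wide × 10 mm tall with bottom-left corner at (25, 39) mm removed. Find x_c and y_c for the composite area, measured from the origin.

x_c = 71.15 mm, y_c = 29.45 mm

plate: A = 140 × 60 = 8400.00, centroid at (70.00, 30.00).
hole: A = −(32 × 10) = -320.00, centroid at (41.00, 44.00).
ΣA = 8080.00 mm², ΣAx_c = 574880.00 mm³, ΣAy_c = 237920.00 mm³.
x_c = 574880.00/8080.00 = 71.15 mm; y_c = 237920.00/8080.00 = 29.45 mm.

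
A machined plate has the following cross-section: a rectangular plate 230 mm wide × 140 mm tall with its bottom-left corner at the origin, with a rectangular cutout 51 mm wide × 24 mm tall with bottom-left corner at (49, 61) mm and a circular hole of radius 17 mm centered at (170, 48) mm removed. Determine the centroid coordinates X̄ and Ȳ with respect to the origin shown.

plate: A = 230 × 140 = 32200.00, centroid at (115.00, 70.00).
hole 1: A = −(51 × 24) = -1224.00, centroid at (74.50, 73.00).
hole 2: A = −π·17² = -907.92, centroid at (170.00, 48.00).
ΣA = 30068.08 mm², ΣAX̄ = 3457465.55 mm³, ΣAȲ = 2121067.83 mm³.
X̄ = 3457465.55/30068.08 = 114.99 mm; Ȳ = 2121067.83/30068.08 = 70.54 mm.

X̄ = 114.99 mm, Ȳ = 70.54 mm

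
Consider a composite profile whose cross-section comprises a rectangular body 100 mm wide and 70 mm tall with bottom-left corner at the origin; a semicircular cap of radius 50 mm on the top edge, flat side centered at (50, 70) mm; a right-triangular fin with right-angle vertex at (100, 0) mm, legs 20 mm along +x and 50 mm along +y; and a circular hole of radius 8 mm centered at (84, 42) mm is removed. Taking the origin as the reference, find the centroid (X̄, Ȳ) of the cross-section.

X̄ = 51.91 mm, Ȳ = 53.72 mm

rectangular body: A = 100 × 70 = 7000.00, centroid at (50.00, 35.00).
semicircular top: A = ½π·50² = 3926.99, centroid at (50.00, 91.22).
triangular fin: A = ½·20·50 = 500.00, centroid at (106.67, 16.67).
hole: A = −π·8² = -201.06, centroid at (84.00, 42.00).
ΣA = 11225.93 mm²
ΣAX̄ = (7000.00)(50.00) + (3926.99)(50.00) + (500.00)(106.67) + (-201.06)(84.00) = 582793.67 mm³
ΣAȲ = (7000.00)(35.00) + (3926.99)(91.22) + (500.00)(16.67) + (-201.06)(42.00) = 603111.42 mm³
X̄ = 582793.67 / 11225.93 = 51.91 mm
Ȳ = 603111.42 / 11225.93 = 53.72 mm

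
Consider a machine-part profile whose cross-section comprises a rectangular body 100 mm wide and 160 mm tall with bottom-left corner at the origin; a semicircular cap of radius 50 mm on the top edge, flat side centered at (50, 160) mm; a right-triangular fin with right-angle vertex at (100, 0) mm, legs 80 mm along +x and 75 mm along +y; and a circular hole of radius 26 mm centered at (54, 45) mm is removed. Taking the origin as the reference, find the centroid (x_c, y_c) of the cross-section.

rectangular body: A = 100 × 160 = 16000.00, centroid at (50.00, 80.00).
semicircular top: A = ½π·50² = 3926.99, centroid at (50.00, 181.22).
triangular fin: A = ½·80·75 = 3000.00, centroid at (126.67, 25.00).
hole: A = −π·26² = -2123.72, centroid at (54.00, 45.00).
ΣA = 20803.27 mm²
ΣAx_c = (16000.00)(50.00) + (3926.99)(50.00) + (3000.00)(126.67) + (-2123.72)(54.00) = 1261668.84 mm³
ΣAy_c = (16000.00)(80.00) + (3926.99)(181.22) + (3000.00)(25.00) + (-2123.72)(45.00) = 1971084.62 mm³
x_c = 1261668.84 / 20803.27 = 60.65 mm
y_c = 1971084.62 / 20803.27 = 94.75 mm

x_c = 60.65 mm, y_c = 94.75 mm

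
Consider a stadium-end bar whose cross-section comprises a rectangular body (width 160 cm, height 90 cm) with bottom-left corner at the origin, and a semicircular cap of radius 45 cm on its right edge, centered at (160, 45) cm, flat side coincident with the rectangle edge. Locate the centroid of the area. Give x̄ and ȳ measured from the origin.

Part | A | x̄ᵢ | ȳᵢ | A·x̄ᵢ | A·ȳᵢ
rectangular body | 14400.00 | 80.00 | 45.00 | 1152000.00 | 648000.00
semicircular end | 3180.86 | 179.10 | 45.00 | 569688.01 | 143138.82
Σ | 17580.86 |  |  | 1721688.01 | 791138.82
x̄ = 1721688.01 / 17580.86 = 97.93 cm
ȳ = 791138.82 / 17580.86 = 45.00 cm

x̄ = 97.93 cm, ȳ = 45.00 cm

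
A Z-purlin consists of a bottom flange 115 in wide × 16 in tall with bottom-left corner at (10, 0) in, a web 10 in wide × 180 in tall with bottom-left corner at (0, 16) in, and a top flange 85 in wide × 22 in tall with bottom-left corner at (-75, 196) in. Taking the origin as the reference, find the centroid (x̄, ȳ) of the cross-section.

x̄ = 13.14 in, ȳ = 107.55 in

Part | A | x̄ᵢ | ȳᵢ | A·x̄ᵢ | A·ȳᵢ
bottom flange | 1840.00 | 67.50 | 8.00 | 124200.00 | 14720.00
web | 1800.00 | 5.00 | 106.00 | 9000.00 | 190800.00
top flange | 1870.00 | -32.50 | 207.00 | -60775.00 | 387090.00
Σ | 5510.00 |  |  | 72425.00 | 592610.00
x̄ = 72425.00 / 5510.00 = 13.14 in
ȳ = 592610.00 / 5510.00 = 107.55 in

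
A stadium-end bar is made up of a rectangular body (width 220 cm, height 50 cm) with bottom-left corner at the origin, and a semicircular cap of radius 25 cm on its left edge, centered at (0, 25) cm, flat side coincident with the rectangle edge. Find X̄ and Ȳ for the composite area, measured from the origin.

rectangular body: A = 220 × 50 = 11000.00, centroid at (110.00, 25.00).
semicircular end: A = ½π·25² = 981.75, centroid at (-10.61, 25.00).
ΣA = 11981.75 cm², ΣAX̄ = 1199583.33 cm³, ΣAȲ = 299543.69 cm³.
X̄ = 1199583.33/11981.75 = 100.12 cm; Ȳ = 299543.69/11981.75 = 25.00 cm.

X̄ = 100.12 cm, Ȳ = 25.00 cm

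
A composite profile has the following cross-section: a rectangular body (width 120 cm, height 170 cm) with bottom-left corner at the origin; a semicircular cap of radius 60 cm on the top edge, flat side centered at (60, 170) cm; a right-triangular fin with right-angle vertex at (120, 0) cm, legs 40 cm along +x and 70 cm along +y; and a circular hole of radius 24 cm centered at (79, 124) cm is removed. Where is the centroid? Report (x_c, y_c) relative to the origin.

x_c = 62.66 cm, y_c = 103.24 cm

rectangular body: A = 120 × 170 = 20400.00, centroid at (60.00, 85.00).
semicircular top: A = ½π·60² = 5654.87, centroid at (60.00, 195.46).
triangular fin: A = ½·40·70 = 1400.00, centroid at (133.33, 23.33).
hole: A = −π·24² = -1809.56, centroid at (79.00, 124.00).
ΣA = 25645.31 cm²
ΣAx_c = (20400.00)(60.00) + (5654.87)(60.00) + (1400.00)(133.33) + (-1809.56)(79.00) = 1607003.64 cm³
ΣAy_c = (20400.00)(85.00) + (5654.87)(195.46) + (1400.00)(23.33) + (-1809.56)(124.00) = 2647608.90 cm³
x_c = 1607003.64 / 25645.31 = 62.66 cm
y_c = 2647608.90 / 25645.31 = 103.24 cm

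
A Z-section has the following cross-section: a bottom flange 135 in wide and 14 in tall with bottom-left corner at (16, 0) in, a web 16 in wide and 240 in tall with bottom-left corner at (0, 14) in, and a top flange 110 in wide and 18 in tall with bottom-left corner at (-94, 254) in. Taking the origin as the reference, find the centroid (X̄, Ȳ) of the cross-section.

bottom flange: A = 135 × 14 = 1890.00, centroid at (83.50, 7.00).
web: A = 16 × 240 = 3840.00, centroid at (8.00, 134.00).
top flange: A = 110 × 18 = 1980.00, centroid at (-39.00, 263.00).
ΣA = 7710.00 in²
ΣAX̄ = (1890.00)(83.50) + (3840.00)(8.00) + (1980.00)(-39.00) = 111315.00 in³
ΣAȲ = (1890.00)(7.00) + (3840.00)(134.00) + (1980.00)(263.00) = 1048530.00 in³
X̄ = 111315.00 / 7710.00 = 14.44 in
Ȳ = 1048530.00 / 7710.00 = 136.00 in

X̄ = 14.44 in, Ȳ = 136.00 in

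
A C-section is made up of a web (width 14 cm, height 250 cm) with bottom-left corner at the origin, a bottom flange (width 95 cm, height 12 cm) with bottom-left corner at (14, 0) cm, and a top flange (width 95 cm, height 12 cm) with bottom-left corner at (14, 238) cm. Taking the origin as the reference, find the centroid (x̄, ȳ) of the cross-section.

Part | A | x̄ᵢ | ȳᵢ | A·x̄ᵢ | A·ȳᵢ
web | 3500.00 | 7.00 | 125.00 | 24500.00 | 437500.00
bottom flange | 1140.00 | 61.50 | 6.00 | 70110.00 | 6840.00
top flange | 1140.00 | 61.50 | 244.00 | 70110.00 | 278160.00
Σ | 5780.00 |  |  | 164720.00 | 722500.00
x̄ = 164720.00 / 5780.00 = 28.50 cm
ȳ = 722500.00 / 5780.00 = 125.00 cm

x̄ = 28.50 cm, ȳ = 125.00 cm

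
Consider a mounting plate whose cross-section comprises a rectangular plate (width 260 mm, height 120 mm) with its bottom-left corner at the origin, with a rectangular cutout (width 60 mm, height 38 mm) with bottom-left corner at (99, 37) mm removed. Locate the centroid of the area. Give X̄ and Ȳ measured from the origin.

Part | A | x̄ᵢ | ȳᵢ | A·x̄ᵢ | A·ȳᵢ
plate | 31200.00 | 130.00 | 60.00 | 4056000.00 | 1872000.00
hole | -2280.00 | 129.00 | 56.00 | -294120.00 | -127680.00
Σ | 28920.00 |  |  | 3761880.00 | 1744320.00
X̄ = 3761880.00 / 28920.00 = 130.08 mm
Ȳ = 1744320.00 / 28920.00 = 60.32 mm

X̄ = 130.08 mm, Ȳ = 60.32 mm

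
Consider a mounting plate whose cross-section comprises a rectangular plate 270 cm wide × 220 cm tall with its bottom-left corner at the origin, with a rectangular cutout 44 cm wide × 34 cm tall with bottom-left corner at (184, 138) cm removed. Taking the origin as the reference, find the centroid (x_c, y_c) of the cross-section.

plate: A = 270 × 220 = 59400.00, centroid at (135.00, 110.00).
hole: A = −(44 × 34) = -1496.00, centroid at (206.00, 155.00).
ΣA = 57904.00 cm²
ΣAx_c = (59400.00)(135.00) + (-1496.00)(206.00) = 7710824.00 cm³
ΣAy_c = (59400.00)(110.00) + (-1496.00)(155.00) = 6302120.00 cm³
x_c = 7710824.00 / 57904.00 = 133.17 cm
y_c = 6302120.00 / 57904.00 = 108.84 cm

x_c = 133.17 cm, y_c = 108.84 cm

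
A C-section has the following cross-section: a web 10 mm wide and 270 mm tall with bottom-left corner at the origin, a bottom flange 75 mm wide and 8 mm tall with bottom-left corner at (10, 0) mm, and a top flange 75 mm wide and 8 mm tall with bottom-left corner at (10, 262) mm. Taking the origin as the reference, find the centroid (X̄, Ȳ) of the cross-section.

X̄ = 18.08 mm, Ȳ = 135.00 mm

web: A = 10 × 270 = 2700.00, centroid at (5.00, 135.00).
bottom flange: A = 75 × 8 = 600.00, centroid at (47.50, 4.00).
top flange: A = 75 × 8 = 600.00, centroid at (47.50, 266.00).
ΣA = 3900.00 mm²
ΣAX̄ = (2700.00)(5.00) + (600.00)(47.50) + (600.00)(47.50) = 70500.00 mm³
ΣAȲ = (2700.00)(135.00) + (600.00)(4.00) + (600.00)(266.00) = 526500.00 mm³
X̄ = 70500.00 / 3900.00 = 18.08 mm
Ȳ = 526500.00 / 3900.00 = 135.00 mm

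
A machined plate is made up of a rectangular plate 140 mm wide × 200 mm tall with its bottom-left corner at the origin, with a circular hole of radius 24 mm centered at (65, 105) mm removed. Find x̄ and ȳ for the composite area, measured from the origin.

plate: A = 140 × 200 = 28000.00, centroid at (70.00, 100.00).
hole: A = −π·24² = -1809.56, centroid at (65.00, 105.00).
ΣA = 26190.44 mm², ΣAx̄ = 1842378.77 mm³, ΣAȳ = 2609996.48 mm³.
x̄ = 1842378.77/26190.44 = 70.35 mm; ȳ = 2609996.48/26190.44 = 99.65 mm.

x̄ = 70.35 mm, ȳ = 99.65 mm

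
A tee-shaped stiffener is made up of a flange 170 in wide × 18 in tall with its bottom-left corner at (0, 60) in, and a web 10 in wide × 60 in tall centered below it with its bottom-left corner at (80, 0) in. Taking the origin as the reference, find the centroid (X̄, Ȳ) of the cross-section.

web: A = 10 × 60 = 600.00, centroid at (85.00, 30.00).
flange: A = 170 × 18 = 3060.00, centroid at (85.00, 69.00).
ΣA = 3660.00 in²
ΣAX̄ = (600.00)(85.00) + (3060.00)(85.00) = 311100.00 in³
ΣAȲ = (600.00)(30.00) + (3060.00)(69.00) = 229140.00 in³
X̄ = 311100.00 / 3660.00 = 85.00 in
Ȳ = 229140.00 / 3660.00 = 62.61 in

X̄ = 85.00 in, Ȳ = 62.61 in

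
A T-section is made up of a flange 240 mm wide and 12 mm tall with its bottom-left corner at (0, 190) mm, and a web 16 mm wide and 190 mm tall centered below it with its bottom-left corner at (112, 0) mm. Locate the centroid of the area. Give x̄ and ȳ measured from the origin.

Part | A | x̄ᵢ | ȳᵢ | A·x̄ᵢ | A·ȳᵢ
web | 3040.00 | 120.00 | 95.00 | 364800.00 | 288800.00
flange | 2880.00 | 120.00 | 196.00 | 345600.00 | 564480.00
Σ | 5920.00 |  |  | 710400.00 | 853280.00
x̄ = 710400.00 / 5920.00 = 120.00 mm
ȳ = 853280.00 / 5920.00 = 144.14 mm

x̄ = 120.00 mm, ȳ = 144.14 mm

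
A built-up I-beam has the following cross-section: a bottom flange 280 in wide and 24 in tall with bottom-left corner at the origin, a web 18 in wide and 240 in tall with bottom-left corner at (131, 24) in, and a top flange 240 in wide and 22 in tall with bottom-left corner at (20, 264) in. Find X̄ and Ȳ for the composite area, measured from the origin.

X̄ = 140.00 in, Ȳ = 132.03 in

bottom flange: A = 280 × 24 = 6720.00, centroid at (140.00, 12.00).
web: A = 18 × 240 = 4320.00, centroid at (140.00, 144.00).
top flange: A = 240 × 22 = 5280.00, centroid at (140.00, 275.00).
ΣA = 16320.00 in²
ΣAX̄ = (6720.00)(140.00) + (4320.00)(140.00) + (5280.00)(140.00) = 2284800.00 in³
ΣAȲ = (6720.00)(12.00) + (4320.00)(144.00) + (5280.00)(275.00) = 2154720.00 in³
X̄ = 2284800.00 / 16320.00 = 140.00 in
Ȳ = 2154720.00 / 16320.00 = 132.03 in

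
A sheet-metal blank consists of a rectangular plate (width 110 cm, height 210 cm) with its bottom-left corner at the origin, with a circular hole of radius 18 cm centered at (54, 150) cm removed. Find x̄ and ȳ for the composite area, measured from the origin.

Part | A | x̄ᵢ | ȳᵢ | A·x̄ᵢ | A·ȳᵢ
plate | 23100.00 | 55.00 | 105.00 | 1270500.00 | 2425500.00
hole | -1017.88 | 54.00 | 150.00 | -54965.31 | -152681.40
Σ | 22082.12 |  |  | 1215534.69 | 2272818.60
x̄ = 1215534.69 / 22082.12 = 55.05 cm
ȳ = 2272818.60 / 22082.12 = 102.93 cm

x̄ = 55.05 cm, ȳ = 102.93 cm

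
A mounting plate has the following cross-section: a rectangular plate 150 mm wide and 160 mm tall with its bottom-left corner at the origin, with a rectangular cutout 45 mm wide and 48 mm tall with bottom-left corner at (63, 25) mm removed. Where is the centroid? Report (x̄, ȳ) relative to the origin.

plate: A = 150 × 160 = 24000.00, centroid at (75.00, 80.00).
hole: A = −(45 × 48) = -2160.00, centroid at (85.50, 49.00).
ΣA = 21840.00 mm², ΣAx̄ = 1615320.00 mm³, ΣAȳ = 1814160.00 mm³.
x̄ = 1615320.00/21840.00 = 73.96 mm; ȳ = 1814160.00/21840.00 = 83.07 mm.

x̄ = 73.96 mm, ȳ = 83.07 mm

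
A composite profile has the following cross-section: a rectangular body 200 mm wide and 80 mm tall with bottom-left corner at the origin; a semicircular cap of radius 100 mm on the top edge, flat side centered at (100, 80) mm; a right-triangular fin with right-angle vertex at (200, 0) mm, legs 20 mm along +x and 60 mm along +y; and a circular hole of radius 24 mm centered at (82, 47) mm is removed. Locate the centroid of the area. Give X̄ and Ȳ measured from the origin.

X̄ = 103.17 mm, Ȳ = 81.65 mm

rectangular body: A = 200 × 80 = 16000.00, centroid at (100.00, 40.00).
semicircular top: A = ½π·100² = 15707.96, centroid at (100.00, 122.44).
triangular fin: A = ½·20·60 = 600.00, centroid at (206.67, 20.00).
hole: A = −π·24² = -1809.56, centroid at (82.00, 47.00).
ΣA = 30498.41 mm²
ΣAX̄ = (16000.00)(100.00) + (15707.96)(100.00) + (600.00)(206.67) + (-1809.56)(82.00) = 3146412.62 mm³
ΣAȲ = (16000.00)(40.00) + (15707.96)(122.44) + (600.00)(20.00) + (-1809.56)(47.00) = 2490254.53 mm³
X̄ = 3146412.62 / 30498.41 = 103.17 mm
Ȳ = 2490254.53 / 30498.41 = 81.65 mm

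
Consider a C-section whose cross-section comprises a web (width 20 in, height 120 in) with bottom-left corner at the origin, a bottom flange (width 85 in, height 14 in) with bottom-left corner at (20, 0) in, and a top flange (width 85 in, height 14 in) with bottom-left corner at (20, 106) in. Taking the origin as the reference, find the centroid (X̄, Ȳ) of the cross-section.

web: A = 20 × 120 = 2400.00, centroid at (10.00, 60.00).
bottom flange: A = 85 × 14 = 1190.00, centroid at (62.50, 7.00).
top flange: A = 85 × 14 = 1190.00, centroid at (62.50, 113.00).
ΣA = 4780.00 in²
ΣAX̄ = (2400.00)(10.00) + (1190.00)(62.50) + (1190.00)(62.50) = 172750.00 in³
ΣAȲ = (2400.00)(60.00) + (1190.00)(7.00) + (1190.00)(113.00) = 286800.00 in³
X̄ = 172750.00 / 4780.00 = 36.14 in
Ȳ = 286800.00 / 4780.00 = 60.00 in

X̄ = 36.14 in, Ȳ = 60.00 in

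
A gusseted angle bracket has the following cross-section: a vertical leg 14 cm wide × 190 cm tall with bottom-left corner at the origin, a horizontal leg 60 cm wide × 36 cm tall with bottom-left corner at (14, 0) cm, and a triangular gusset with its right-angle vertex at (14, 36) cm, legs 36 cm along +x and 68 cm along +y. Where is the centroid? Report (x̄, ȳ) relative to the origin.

x̄ = 24.07 cm, ȳ = 60.12 cm

vertical leg: A = 14 × 190 = 2660.00, centroid at (7.00, 95.00).
horizontal leg: A = 60 × 36 = 2160.00, centroid at (44.00, 18.00).
gusset: A = ½·36·68 = 1224.00, centroid at (26.00, 58.67).
ΣA = 6044.00 cm², ΣAx̄ = 145484.00 cm³, ΣAȳ = 363388.00 cm³.
x̄ = 145484.00/6044.00 = 24.07 cm; ȳ = 363388.00/6044.00 = 60.12 cm.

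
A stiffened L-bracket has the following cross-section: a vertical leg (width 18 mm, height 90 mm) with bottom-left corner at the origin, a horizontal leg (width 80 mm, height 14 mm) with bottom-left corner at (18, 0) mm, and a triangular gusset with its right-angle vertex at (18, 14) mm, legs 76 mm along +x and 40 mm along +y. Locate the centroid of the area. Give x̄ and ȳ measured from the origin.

x̄ = 34.13 mm, ȳ = 28.71 mm

Part | A | x̄ᵢ | ȳᵢ | A·x̄ᵢ | A·ȳᵢ
vertical leg | 1620.00 | 9.00 | 45.00 | 14580.00 | 72900.00
horizontal leg | 1120.00 | 58.00 | 7.00 | 64960.00 | 7840.00
gusset | 1520.00 | 43.33 | 27.33 | 65866.67 | 41546.67
Σ | 4260.00 |  |  | 145406.67 | 122286.67
x̄ = 145406.67 / 4260.00 = 34.13 mm
ȳ = 122286.67 / 4260.00 = 28.71 mm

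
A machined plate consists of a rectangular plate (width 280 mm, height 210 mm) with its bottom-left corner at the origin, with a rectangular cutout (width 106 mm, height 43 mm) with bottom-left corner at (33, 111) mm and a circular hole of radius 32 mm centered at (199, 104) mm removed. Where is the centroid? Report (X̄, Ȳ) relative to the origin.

Part | A | x̄ᵢ | ȳᵢ | A·x̄ᵢ | A·ȳᵢ
plate | 58800.00 | 140.00 | 105.00 | 8232000.00 | 6174000.00
hole 1 | -4558.00 | 86.00 | 132.50 | -391988.00 | -603935.00
hole 2 | -3216.99 | 199.00 | 104.00 | -640181.18 | -334567.05
Σ | 51025.01 |  |  | 7199830.82 | 5235497.95
X̄ = 7199830.82 / 51025.01 = 141.10 mm
Ȳ = 5235497.95 / 51025.01 = 102.61 mm

X̄ = 141.10 mm, Ȳ = 102.61 mm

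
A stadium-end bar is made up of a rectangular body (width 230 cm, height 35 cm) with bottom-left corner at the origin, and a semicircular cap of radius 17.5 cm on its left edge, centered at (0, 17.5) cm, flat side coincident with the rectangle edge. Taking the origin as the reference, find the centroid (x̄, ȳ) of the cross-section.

x̄ = 108.10 cm, ȳ = 17.50 cm

Part | A | x̄ᵢ | ȳᵢ | A·x̄ᵢ | A·ȳᵢ
rectangular body | 8050.00 | 115.00 | 17.50 | 925750.00 | 140875.00
semicircular end | 481.06 | -7.43 | 17.50 | -3572.92 | 8418.49
Σ | 8531.06 |  |  | 922177.08 | 149293.49
x̄ = 922177.08 / 8531.06 = 108.10 cm
ȳ = 149293.49 / 8531.06 = 17.50 cm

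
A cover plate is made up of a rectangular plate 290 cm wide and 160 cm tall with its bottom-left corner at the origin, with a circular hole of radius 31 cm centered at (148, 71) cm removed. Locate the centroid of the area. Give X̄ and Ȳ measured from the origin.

plate: A = 290 × 160 = 46400.00, centroid at (145.00, 80.00).
hole: A = −π·31² = -3019.07, centroid at (148.00, 71.00).
ΣA = 43380.93 cm²
ΣAX̄ = (46400.00)(145.00) + (-3019.07)(148.00) = 6281177.56 cm³
ΣAȲ = (46400.00)(80.00) + (-3019.07)(71.00) = 3497645.99 cm³
X̄ = 6281177.56 / 43380.93 = 144.79 cm
Ȳ = 3497645.99 / 43380.93 = 80.63 cm

X̄ = 144.79 cm, Ȳ = 80.63 cm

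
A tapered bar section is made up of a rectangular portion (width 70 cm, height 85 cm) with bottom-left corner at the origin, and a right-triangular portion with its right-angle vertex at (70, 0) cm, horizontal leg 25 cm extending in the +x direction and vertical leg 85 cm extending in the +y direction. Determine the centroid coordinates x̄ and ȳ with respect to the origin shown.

x̄ = 41.57 cm, ȳ = 40.35 cm

rectangular portion: A = 70 × 85 = 5950.00, centroid at (35.00, 42.50).
triangular portion: A = ½·25·85 = 1062.50, centroid at (78.33, 28.33).
ΣA = 7012.50 cm²
ΣAx̄ = (5950.00)(35.00) + (1062.50)(78.33) = 291479.17 cm³
ΣAȳ = (5950.00)(42.50) + (1062.50)(28.33) = 282979.17 cm³
x̄ = 291479.17 / 7012.50 = 41.57 cm
ȳ = 282979.17 / 7012.50 = 40.35 cm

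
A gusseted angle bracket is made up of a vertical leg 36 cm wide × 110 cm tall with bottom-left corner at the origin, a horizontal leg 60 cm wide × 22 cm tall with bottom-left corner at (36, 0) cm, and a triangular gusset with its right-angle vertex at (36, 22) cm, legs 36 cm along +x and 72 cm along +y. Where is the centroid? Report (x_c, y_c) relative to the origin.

x_c = 33.55 cm, y_c = 44.39 cm

vertical leg: A = 36 × 110 = 3960.00, centroid at (18.00, 55.00).
horizontal leg: A = 60 × 22 = 1320.00, centroid at (66.00, 11.00).
gusset: A = ½·36·72 = 1296.00, centroid at (48.00, 46.00).
ΣA = 6576.00 cm², ΣAx_c = 220608.00 cm³, ΣAy_c = 291936.00 cm³.
x_c = 220608.00/6576.00 = 33.55 cm; y_c = 291936.00/6576.00 = 44.39 cm.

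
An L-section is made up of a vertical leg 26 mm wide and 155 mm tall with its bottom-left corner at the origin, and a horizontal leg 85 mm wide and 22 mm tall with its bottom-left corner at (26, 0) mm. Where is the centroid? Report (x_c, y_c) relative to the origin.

vertical leg: A = 26 × 155 = 4030.00, centroid at (13.00, 77.50).
horizontal leg: A = 85 × 22 = 1870.00, centroid at (68.50, 11.00).
ΣA = 5900.00 mm², ΣAx_c = 180485.00 mm³, ΣAy_c = 332895.00 mm³.
x_c = 180485.00/5900.00 = 30.59 mm; y_c = 332895.00/5900.00 = 56.42 mm.

x_c = 30.59 mm, y_c = 56.42 mm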